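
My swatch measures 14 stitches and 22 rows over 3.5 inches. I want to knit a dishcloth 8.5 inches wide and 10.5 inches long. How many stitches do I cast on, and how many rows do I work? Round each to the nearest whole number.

Stitch gauge = 14/3.5 = 4 sts/in; 8.5 × 4 = 34.00 → 34 sts.
Row gauge = 22/3.5 = 6.286 rows/in; 10.5 × 6.286 = 66.00 → 66 rows.

Cast on 34 stitches and work 66 rows.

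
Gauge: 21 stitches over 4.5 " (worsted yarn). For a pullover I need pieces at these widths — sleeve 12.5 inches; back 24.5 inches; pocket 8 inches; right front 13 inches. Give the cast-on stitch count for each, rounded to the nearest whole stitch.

Rate = 21/4.5 = 4.667 sts per in.
sleeve: 12.5 × 4.667 = 58.33 → 58.
back: 24.5 × 4.667 = 114.33 → 114.
pocket: 8 × 4.667 = 37.33 → 37.
right front: 13 × 4.667 = 60.67 → 61.

sleeve 58; back 114; pocket 37; right front 61.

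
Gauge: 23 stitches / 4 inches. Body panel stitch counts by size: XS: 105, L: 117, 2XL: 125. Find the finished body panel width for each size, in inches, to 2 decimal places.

23/4 = 5.75 sts per in.
XS: 105 / 5.75 = 18.261 → 18.26 in.
L: 117 / 5.75 = 20.348 → 20.35 in.
2XL: 125 / 5.75 = 21.739 → 21.74 in.

XS 18.26 inches; L 20.35 inches; 2XL 21.74 inches.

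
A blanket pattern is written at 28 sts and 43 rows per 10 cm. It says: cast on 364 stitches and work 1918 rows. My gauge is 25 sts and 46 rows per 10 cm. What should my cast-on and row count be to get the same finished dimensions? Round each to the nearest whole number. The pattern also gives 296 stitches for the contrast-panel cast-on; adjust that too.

Stitches: 364 × 25/28 = 325.00 → 325.
Rows: 1918 × 46/43 = 2051.81 → 2052.
contrast-panel cast-on: 296 × 25/28 = 264.29 → 264.

Cast on 325 stitches; work 2052 rows; contrast-panel cast-on 264 stitches.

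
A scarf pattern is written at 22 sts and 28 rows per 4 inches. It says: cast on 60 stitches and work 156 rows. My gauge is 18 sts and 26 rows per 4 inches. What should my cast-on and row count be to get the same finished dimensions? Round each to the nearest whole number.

Cast on 49 stitches; work 145 rows.

Stitches: 60 × 18/22 = 49.09 → 49.
Rows: 156 × 26/28 = 144.86 → 145.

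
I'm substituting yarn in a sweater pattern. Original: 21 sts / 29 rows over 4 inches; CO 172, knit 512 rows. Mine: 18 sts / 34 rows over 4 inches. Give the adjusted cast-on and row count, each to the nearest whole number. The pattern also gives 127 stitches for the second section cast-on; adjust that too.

Cast on 147 stitches; work 600 rows; second section cast-on 109 stitches.

Stitches: 172 × 18/21 = 147.43 → 147.
Rows: 512 × 34/29 = 600.28 → 600.
second section cast-on: 127 × 18/21 = 108.86 → 109.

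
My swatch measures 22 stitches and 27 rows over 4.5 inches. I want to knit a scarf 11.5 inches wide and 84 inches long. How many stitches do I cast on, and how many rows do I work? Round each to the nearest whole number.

Cast on 56 stitches and work 504 rows.

Stitch gauge = 22/4.5 = 4.889 sts/in; 11.5 × 4.889 = 56.22 → 56 sts.
Row gauge = 27/4.5 = 6 rows/in; 84 × 6 = 504.00 → 504 rows.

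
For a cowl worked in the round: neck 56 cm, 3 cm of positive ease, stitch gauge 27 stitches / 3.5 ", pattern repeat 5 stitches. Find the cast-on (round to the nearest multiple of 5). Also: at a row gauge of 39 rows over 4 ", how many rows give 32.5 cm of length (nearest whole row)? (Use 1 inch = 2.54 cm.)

Cast on 180 stitches; work 125 rows.

Finished = 56 + 3 = 59 cm.
59 cm × 1/2.54 = 23.23 inches.
27/3.5 = 7.714 sts per in; 23.23 × 7.714 = 179.19 sts.
Nearest multiple of 5 → 180.
32.5 cm = 12.80 inches; × 9.75 = 124.75 → 125 rows.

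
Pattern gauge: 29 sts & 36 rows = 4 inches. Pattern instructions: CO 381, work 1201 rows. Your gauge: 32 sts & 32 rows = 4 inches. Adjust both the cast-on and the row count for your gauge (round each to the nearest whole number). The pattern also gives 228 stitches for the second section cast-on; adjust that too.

Stitches: 381 × 32/29 = 420.41 → 420.
Rows: 1201 × 32/36 = 1067.56 → 1068.
second section cast-on: 228 × 32/29 = 251.59 → 252.

Cast on 420 stitches; work 1068 rows; second section cast-on 252 stitches.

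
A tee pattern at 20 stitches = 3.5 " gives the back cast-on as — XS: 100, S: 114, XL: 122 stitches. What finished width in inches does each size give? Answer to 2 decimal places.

XS 17.50 inches; S 19.95 inches; XL 21.35 inches.

20/3.5 = 5.714 sts per in.
XS: 100 / 5.714 = 17.500 → 17.50 in.
S: 114 / 5.714 = 19.950 → 19.95 in.
XL: 122 / 5.714 = 21.350 → 21.35 in.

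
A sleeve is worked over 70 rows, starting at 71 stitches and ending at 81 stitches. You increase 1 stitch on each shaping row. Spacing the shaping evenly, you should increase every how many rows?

Increase every 7th row.

Stitches to add: |81 − 71| = 10.
Shaping rows needed: 10 / 1 = 10.
70 rows / 10 = every 7 rows.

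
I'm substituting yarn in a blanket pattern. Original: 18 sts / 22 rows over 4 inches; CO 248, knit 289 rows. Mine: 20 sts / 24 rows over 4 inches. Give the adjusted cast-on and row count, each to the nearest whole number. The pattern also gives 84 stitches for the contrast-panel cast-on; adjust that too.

Cast on 276 stitches; work 315 rows; contrast-panel cast-on 93 stitches.

Stitches: 248 × 20/18 = 275.56 → 276.
Rows: 289 × 24/22 = 315.27 → 315.
contrast-panel cast-on: 84 × 20/18 = 93.33 → 93.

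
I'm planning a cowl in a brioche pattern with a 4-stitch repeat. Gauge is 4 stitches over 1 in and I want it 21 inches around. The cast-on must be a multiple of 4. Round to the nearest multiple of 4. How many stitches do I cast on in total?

Cast on 84 stitches.

4 / 1 = 4 sts per inch.
21 × 4 = 84.00 sts.
Nearest multiple of 4: 84.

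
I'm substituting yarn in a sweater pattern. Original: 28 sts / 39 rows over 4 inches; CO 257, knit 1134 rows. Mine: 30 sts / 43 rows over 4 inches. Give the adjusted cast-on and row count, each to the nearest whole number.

Stitches: 257 × 30/28 = 275.36 → 275.
Rows: 1134 × 43/39 = 1250.31 → 1250.

Cast on 275 stitches; work 1250 rows.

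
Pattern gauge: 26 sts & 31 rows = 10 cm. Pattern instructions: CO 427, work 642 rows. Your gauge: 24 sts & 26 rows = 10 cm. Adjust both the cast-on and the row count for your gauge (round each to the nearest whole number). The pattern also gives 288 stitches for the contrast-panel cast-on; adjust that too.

Cast on 394 stitches; work 538 rows; contrast-panel cast-on 266 stitches.

Stitches: 427 × 24/26 = 394.15 → 394.
Rows: 642 × 26/31 = 538.45 → 538.
contrast-panel cast-on: 288 × 24/26 = 265.85 → 266.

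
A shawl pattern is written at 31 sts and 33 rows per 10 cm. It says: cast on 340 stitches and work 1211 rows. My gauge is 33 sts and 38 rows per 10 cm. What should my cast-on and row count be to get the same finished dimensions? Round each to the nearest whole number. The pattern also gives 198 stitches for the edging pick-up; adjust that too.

Cast on 362 stitches; work 1394 rows; edging pick-up 211 stitches.

Stitches: 340 × 33/31 = 361.94 → 362.
Rows: 1211 × 38/33 = 1394.48 → 1394.
edging pick-up: 198 × 33/31 = 210.77 → 211.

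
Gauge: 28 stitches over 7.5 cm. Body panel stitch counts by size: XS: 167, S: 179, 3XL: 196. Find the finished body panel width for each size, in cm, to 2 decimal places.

XS 44.73 cm; S 47.95 cm; 3XL 52.50 cm.

28/7.5 = 3.733 sts per cm.
XS: 167 / 3.733 = 44.732 → 44.73 cm.
S: 179 / 3.733 = 47.946 → 47.95 cm.
3XL: 196 / 3.733 = 52.500 → 52.50 cm.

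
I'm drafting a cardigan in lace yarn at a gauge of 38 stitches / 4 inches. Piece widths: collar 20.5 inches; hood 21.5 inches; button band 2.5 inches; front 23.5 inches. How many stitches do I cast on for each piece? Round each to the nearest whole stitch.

Rate = 38/4 = 9.5 sts per in.
collar: 20.5 × 9.5 = 194.75 → 195.
hood: 21.5 × 9.5 = 204.25 → 204.
button band: 2.5 × 9.5 = 23.75 → 24.
front: 23.5 × 9.5 = 223.25 → 223.

collar 195; hood 204; button band 24; front 223.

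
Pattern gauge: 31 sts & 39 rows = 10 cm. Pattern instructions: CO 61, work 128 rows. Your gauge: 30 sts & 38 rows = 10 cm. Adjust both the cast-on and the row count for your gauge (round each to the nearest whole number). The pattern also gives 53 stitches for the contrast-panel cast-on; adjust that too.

Stitches: 61 × 30/31 = 59.03 → 59.
Rows: 128 × 38/39 = 124.72 → 125.
contrast-panel cast-on: 53 × 30/31 = 51.29 → 51.

Cast on 59 stitches; work 125 rows; contrast-panel cast-on 51 stitches.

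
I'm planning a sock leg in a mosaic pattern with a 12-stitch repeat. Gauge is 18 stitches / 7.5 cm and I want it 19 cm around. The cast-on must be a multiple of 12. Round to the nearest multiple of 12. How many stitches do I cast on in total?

CO 48 sts.

18 / 7.5 = 2.4 sts per cm.
19 × 2.4 = 45.60 sts.
Nearest multiple of 12: 48.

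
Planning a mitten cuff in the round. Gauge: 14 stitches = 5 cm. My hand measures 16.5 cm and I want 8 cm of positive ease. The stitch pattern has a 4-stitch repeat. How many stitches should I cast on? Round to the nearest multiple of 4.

Finished = 16.5 + 8 = 24.5 cm.
14 / 5 = 2.8 sts/cm.
24.5 × 2.8 = 68.60 sts.
Nearest multiple of 4: 68.

Cast on 68 stitches.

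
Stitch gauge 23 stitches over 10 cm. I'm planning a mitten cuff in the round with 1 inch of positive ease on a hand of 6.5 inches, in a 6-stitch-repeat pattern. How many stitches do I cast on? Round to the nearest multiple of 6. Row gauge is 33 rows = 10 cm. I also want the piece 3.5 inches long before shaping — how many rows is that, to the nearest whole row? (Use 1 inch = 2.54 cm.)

Cast on 42 stitches; work 29 rows.

Finished = 6.5 + 1 = 7.5 inches.
7.5 inches × 2.54 = 19.05 cm.
23/10 = 2.3 sts per cm; 19.05 × 2.3 = 43.81 sts.
Nearest multiple of 6 → 42.
3.5 inches = 8.89 cm; × 3.3 = 29.34 → 29 rows.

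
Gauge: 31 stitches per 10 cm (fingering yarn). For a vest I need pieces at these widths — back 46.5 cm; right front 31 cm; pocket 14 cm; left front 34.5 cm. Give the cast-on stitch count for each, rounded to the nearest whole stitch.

Rate = 31/10 = 3.1 sts per cm.
back: 46.5 × 3.1 = 144.15 → 144.
right front: 31 × 3.1 = 96.10 → 96.
pocket: 14 × 3.1 = 43.40 → 43.
left front: 34.5 × 3.1 = 106.95 → 107.

back 144; right front 96; pocket 43; left front 107.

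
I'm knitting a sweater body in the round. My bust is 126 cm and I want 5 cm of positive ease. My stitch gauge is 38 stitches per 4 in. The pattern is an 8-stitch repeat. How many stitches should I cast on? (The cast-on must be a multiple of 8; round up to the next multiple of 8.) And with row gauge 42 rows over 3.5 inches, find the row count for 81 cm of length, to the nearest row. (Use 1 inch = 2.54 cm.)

Finished = 126 + 5 = 131 cm.
131 cm × 1/2.54 = 51.57 inches.
38/4 = 9.5 sts per in; 51.57 × 9.5 = 489.96 sts.
Next multiple of 8 → 496.
81 cm = 31.89 inches; × 12 = 382.68 → 383 rows.

Cast on 496 stitches; work 383 rows.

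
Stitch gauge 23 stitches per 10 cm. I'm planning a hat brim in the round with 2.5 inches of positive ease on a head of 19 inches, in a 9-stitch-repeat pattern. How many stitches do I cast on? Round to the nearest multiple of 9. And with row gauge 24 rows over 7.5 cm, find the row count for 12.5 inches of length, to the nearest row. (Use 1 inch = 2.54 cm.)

Finished = 19 + 2.5 = 21.5 inches.
21.5 inches × 2.54 = 54.61 cm.
23/10 = 2.3 sts per cm; 54.61 × 2.3 = 125.60 sts.
Nearest multiple of 9 → 126.
12.5 inches = 31.75 cm; × 3.2 = 101.60 → 102 rows.

Cast on 126 stitches; work 102 rows.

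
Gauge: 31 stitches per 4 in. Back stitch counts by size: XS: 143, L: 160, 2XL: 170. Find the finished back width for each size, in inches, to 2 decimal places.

XS 18.45 inches; L 20.65 inches; 2XL 21.94 inches.

31/4 = 7.75 sts per in.
XS: 143 / 7.75 = 18.452 → 18.45 in.
L: 160 / 7.75 = 20.645 → 20.65 in.
2XL: 170 / 7.75 = 21.935 → 21.94 in.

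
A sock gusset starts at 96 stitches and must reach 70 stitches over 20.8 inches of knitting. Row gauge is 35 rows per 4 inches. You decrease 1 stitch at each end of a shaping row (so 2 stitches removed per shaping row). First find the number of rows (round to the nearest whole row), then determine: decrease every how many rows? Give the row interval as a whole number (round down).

Rows = 20.8 × 8.75 = 182.0 → 182 rows.
Stitches to remove: 26 → 13 shaping rows (at 2 st each).
182 / 13 = 14.00 → every 14 rows.

Decrease every 14th row.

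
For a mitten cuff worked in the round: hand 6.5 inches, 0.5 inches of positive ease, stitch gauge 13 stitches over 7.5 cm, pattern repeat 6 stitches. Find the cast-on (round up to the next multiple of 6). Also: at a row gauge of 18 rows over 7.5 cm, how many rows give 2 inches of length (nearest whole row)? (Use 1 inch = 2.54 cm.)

Finished = 6.5 + 0.5 = 7 inches.
7 inches × 2.54 = 17.78 cm.
13/7.5 = 1.733 sts per cm; 17.78 × 1.733 = 30.82 sts.
Next multiple of 6 → 36.
2 inches = 5.08 cm; × 2.4 = 12.19 → 12 rows.

Cast on 36 stitches; work 12 rows.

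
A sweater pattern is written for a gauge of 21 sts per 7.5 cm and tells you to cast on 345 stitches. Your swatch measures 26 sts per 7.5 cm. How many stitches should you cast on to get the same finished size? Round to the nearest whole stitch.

427 stitches.

Scale factor = 26 / 21 = 1.238.
345 × 26 / 21 = 427.14 sts.
→ 427 sts.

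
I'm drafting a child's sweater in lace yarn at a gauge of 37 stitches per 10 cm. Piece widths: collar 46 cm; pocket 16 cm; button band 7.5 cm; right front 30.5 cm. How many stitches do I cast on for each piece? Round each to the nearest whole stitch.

Rate = 37/10 = 3.7 sts per cm.
collar: 46 × 3.7 = 170.20 → 170.
pocket: 16 × 3.7 = 59.20 → 59.
button band: 7.5 × 3.7 = 27.75 → 28.
right front: 30.5 × 3.7 = 112.85 → 113.

collar 170; pocket 59; button band 28; right front 113.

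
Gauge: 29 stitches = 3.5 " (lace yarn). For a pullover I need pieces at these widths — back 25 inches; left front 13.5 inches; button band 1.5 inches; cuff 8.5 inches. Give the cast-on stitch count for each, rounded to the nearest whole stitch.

Rate = 29/3.5 = 8.286 sts per in.
back: 25 × 8.286 = 207.14 → 207.
left front: 13.5 × 8.286 = 111.86 → 112.
button band: 1.5 × 8.286 = 12.43 → 12.
cuff: 8.5 × 8.286 = 70.43 → 70.

back 207; left front 112; button band 12; cuff 70.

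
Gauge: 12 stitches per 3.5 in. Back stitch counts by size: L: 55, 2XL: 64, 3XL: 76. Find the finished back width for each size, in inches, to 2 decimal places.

12/3.5 = 3.429 sts per in.
L: 55 / 3.429 = 16.042 → 16.04 in.
2XL: 64 / 3.429 = 18.667 → 18.67 in.
3XL: 76 / 3.429 = 22.167 → 22.17 in.

L 16.04 inches; 2XL 18.67 inches; 3XL 22.17 inches.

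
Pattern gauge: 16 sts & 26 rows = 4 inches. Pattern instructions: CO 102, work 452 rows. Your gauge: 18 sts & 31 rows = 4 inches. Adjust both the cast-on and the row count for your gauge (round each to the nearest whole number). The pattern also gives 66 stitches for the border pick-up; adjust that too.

Cast on 115 stitches; work 539 rows; border pick-up 74 stitches.

Stitches: 102 × 18/16 = 114.75 → 115.
Rows: 452 × 31/26 = 538.92 → 539.
border pick-up: 66 × 18/16 = 74.25 → 74.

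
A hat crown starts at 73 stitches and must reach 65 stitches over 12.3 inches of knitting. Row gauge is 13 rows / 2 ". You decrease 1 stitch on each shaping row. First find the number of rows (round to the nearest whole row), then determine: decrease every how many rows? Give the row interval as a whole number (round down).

Rows = 12.3 × 6.5 = 80.0 → 80 rows.
Stitches to remove: 8 → 8 shaping rows (at 1 st each).
80 / 8 = 10.00 → every 10 rows.

Decrease every 10th row.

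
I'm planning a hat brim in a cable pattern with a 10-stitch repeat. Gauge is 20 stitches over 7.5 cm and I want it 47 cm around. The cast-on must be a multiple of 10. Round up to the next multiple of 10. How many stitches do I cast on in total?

Cast on 130 stitches.

20 / 7.5 = 2.667 sts per cm.
47 × 2.667 = 125.33 sts.
Next multiple of 10: 130.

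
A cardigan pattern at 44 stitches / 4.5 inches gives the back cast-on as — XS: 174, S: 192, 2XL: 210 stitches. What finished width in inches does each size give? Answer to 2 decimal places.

44/4.5 = 9.778 sts per in.
XS: 174 / 9.778 = 17.795 → 17.80 in.
S: 192 / 9.778 = 19.636 → 19.64 in.
2XL: 210 / 9.778 = 21.477 → 21.48 in.

XS 17.80 inches; S 19.64 inches; 2XL 21.48 inches.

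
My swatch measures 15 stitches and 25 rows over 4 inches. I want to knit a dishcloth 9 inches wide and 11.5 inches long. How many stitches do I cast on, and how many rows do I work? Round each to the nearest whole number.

Cast on 34 stitches and work 72 rows.

Stitch gauge = 15/4 = 3.75 sts/in; 9 × 3.75 = 33.75 → 34 sts.
Row gauge = 25/4 = 6.25 rows/in; 11.5 × 6.25 = 71.88 → 72 rows.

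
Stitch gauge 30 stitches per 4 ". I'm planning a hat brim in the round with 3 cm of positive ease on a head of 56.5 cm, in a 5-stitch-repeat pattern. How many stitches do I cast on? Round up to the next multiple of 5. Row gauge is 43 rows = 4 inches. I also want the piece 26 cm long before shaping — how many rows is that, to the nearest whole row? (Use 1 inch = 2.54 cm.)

Finished = 56.5 + 3 = 59.5 cm.
59.5 cm × 1/2.54 = 23.43 inches.
30/4 = 7.5 sts per in; 23.43 × 7.5 = 175.69 sts.
Next multiple of 5 → 180.
26 cm = 10.24 inches; × 10.75 = 110.04 → 110 rows.

Cast on 180 stitches; work 110 rows.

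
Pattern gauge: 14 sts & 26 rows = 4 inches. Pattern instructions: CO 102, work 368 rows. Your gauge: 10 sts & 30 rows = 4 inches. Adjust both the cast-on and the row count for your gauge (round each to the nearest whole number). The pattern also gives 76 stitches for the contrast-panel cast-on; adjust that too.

Cast on 73 stitches; work 425 rows; contrast-panel cast-on 54 stitches.

Stitches: 102 × 10/14 = 72.86 → 73.
Rows: 368 × 30/26 = 424.62 → 425.
contrast-panel cast-on: 76 × 10/14 = 54.29 → 54.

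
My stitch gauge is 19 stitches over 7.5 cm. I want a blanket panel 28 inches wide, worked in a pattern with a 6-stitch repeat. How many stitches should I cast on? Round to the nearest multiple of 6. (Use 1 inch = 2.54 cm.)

180 stitches.

28 in = 28 × 2.54 = 71.12 cm.
19 / 7.5 = 2.533 sts/cm.
71.12 × 2.533 = 180.17 sts.
→ 180.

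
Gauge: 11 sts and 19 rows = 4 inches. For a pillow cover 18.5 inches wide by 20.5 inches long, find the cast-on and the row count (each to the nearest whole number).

Stitch gauge = 11/4 = 2.75 sts/in; 18.5 × 2.75 = 50.88 → 51 sts.
Row gauge = 19/4 = 4.75 rows/in; 20.5 × 4.75 = 97.38 → 97 rows.

Cast on 51 stitches and work 97 rows.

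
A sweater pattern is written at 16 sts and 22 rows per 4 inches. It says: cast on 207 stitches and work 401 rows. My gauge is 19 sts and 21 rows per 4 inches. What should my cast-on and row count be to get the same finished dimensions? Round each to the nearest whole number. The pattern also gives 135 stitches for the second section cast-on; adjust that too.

Cast on 246 stitches; work 383 rows; second section cast-on 160 stitches.

Stitches: 207 × 19/16 = 245.81 → 246.
Rows: 401 × 21/22 = 382.77 → 383.
second section cast-on: 135 × 19/16 = 160.31 → 160.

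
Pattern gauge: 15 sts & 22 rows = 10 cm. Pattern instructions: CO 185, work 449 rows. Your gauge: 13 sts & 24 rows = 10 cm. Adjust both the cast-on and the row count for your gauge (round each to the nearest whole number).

Stitches: 185 × 13/15 = 160.33 → 160.
Rows: 449 × 24/22 = 489.82 → 490.

Cast on 160 stitches; work 490 rows.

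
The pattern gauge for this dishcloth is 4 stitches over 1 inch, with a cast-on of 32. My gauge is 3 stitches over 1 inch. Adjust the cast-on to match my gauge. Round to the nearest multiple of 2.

Scale factor = 3 / 4 = 0.750.
32 × 3 / 4 = 24.00 sts.

24 stitches.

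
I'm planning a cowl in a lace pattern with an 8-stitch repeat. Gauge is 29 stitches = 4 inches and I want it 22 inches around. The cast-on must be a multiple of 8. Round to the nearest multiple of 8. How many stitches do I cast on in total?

29 / 4 = 7.25 sts per inch.
22 × 7.25 = 159.50 sts.
Nearest multiple of 8: 160.

160 stitches.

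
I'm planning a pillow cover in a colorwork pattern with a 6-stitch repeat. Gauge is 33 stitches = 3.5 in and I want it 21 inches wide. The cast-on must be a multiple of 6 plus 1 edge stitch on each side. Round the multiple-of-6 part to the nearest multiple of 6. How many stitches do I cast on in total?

33 / 3.5 = 9.429 sts per inch.
21 × 9.429 = 198.00 sts.
Less 2 edge sts → 196.00 for the repeat.
Nearest multiple of 6: 198.
Add back 2 edge sts → 200.

CO 200 sts.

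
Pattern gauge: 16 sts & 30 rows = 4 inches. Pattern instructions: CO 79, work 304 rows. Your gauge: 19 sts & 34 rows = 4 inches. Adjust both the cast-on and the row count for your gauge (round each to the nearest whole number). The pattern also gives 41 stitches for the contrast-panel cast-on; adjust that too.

Cast on 94 stitches; work 345 rows; contrast-panel cast-on 49 stitches.

Stitches: 79 × 19/16 = 93.81 → 94.
Rows: 304 × 34/30 = 344.53 → 345.
contrast-panel cast-on: 41 × 19/16 = 48.69 → 49.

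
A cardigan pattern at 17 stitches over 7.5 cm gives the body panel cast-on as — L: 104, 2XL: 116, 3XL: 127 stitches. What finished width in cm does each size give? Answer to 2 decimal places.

L 45.88 cm; 2XL 51.18 cm; 3XL 56.03 cm.

17/7.5 = 2.267 sts per cm.
L: 104 / 2.267 = 45.882 → 45.88 cm.
2XL: 116 / 2.267 = 51.176 → 51.18 cm.
3XL: 127 / 2.267 = 56.029 → 56.03 cm.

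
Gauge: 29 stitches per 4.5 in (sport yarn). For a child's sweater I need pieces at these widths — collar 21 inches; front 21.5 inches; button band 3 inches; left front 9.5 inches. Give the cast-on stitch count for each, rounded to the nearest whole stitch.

Rate = 29/4.5 = 6.444 sts per in.
collar: 21 × 6.444 = 135.33 → 135.
front: 21.5 × 6.444 = 138.56 → 139.
button band: 3 × 6.444 = 19.33 → 19.
left front: 9.5 × 6.444 = 61.22 → 61.

collar 135; front 139; button band 19; left front 61.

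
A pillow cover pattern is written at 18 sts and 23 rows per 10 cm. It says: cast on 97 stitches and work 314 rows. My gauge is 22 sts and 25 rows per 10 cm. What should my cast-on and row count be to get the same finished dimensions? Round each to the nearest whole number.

Stitches: 97 × 22/18 = 118.56 → 119.
Rows: 314 × 25/23 = 341.30 → 341.

Cast on 119 stitches; work 341 rows.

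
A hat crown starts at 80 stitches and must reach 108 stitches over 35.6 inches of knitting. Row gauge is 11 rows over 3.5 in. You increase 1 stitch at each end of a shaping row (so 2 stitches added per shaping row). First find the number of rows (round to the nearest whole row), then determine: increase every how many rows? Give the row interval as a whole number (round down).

Increase every 8th row.

Rows = 35.6 × 3.143 = 111.9 → 112 rows.
Stitches to add: 28 → 14 shaping rows (at 2 st each).
112 / 14 = 8.00 → every 8 rows.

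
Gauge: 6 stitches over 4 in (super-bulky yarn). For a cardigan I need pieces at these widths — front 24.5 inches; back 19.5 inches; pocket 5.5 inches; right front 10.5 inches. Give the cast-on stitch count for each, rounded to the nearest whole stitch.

Rate = 6/4 = 1.5 sts per in.
front: 24.5 × 1.5 = 36.75 → 37.
back: 19.5 × 1.5 = 29.25 → 29.
pocket: 5.5 × 1.5 = 8.25 → 8.
right front: 10.5 × 1.5 = 15.75 → 16.

front 37; back 29; pocket 8; right front 16.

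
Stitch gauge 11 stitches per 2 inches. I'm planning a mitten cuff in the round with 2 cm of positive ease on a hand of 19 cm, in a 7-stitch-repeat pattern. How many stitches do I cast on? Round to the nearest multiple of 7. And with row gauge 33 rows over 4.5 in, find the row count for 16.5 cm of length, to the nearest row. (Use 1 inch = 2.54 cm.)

Cast on 42 stitches; work 48 rows.

Finished = 19 + 2 = 21 cm.
21 cm × 1/2.54 = 8.27 inches.
11/2 = 5.5 sts per in; 8.27 × 5.5 = 45.47 sts.
Nearest multiple of 7 → 42.
16.5 cm = 6.50 inches; × 7.333 = 47.64 → 48 rows.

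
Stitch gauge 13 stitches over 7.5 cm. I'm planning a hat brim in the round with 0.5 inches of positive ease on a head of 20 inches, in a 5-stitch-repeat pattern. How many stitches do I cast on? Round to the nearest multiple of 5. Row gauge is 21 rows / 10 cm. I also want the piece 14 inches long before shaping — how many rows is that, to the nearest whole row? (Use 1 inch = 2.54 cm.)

Cast on 90 stitches; work 75 rows.

Finished = 20 + 0.5 = 20.5 inches.
20.5 inches × 2.54 = 52.07 cm.
13/7.5 = 1.733 sts per cm; 52.07 × 1.733 = 90.25 sts.
Nearest multiple of 5 → 90.
14 inches = 35.56 cm; × 2.1 = 74.68 → 75 rows.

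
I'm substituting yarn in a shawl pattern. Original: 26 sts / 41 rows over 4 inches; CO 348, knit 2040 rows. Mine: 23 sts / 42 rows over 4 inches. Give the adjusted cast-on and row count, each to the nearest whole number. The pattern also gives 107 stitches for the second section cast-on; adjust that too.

Stitches: 348 × 23/26 = 307.85 → 308.
Rows: 2040 × 42/41 = 2089.76 → 2090.
second section cast-on: 107 × 23/26 = 94.65 → 95.

Cast on 308 stitches; work 2090 rows; second section cast-on 95 stitches.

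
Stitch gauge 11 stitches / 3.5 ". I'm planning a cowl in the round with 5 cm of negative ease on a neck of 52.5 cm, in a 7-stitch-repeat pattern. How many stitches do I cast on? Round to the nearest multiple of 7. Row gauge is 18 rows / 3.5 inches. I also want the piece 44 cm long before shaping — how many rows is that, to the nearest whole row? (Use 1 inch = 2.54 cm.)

Cast on 56 stitches; work 89 rows.

Finished = 52.5 − 5 = 47.5 cm.
47.5 cm × 1/2.54 = 18.70 inches.
11/3.5 = 3.143 sts per in; 18.70 × 3.143 = 58.77 sts.
Nearest multiple of 7 → 56.
44 cm = 17.32 inches; × 5.143 = 89.09 → 89 rows.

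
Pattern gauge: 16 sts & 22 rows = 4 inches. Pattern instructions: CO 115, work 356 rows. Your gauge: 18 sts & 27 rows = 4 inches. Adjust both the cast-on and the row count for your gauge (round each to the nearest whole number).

Cast on 129 stitches; work 437 rows.

Stitches: 115 × 18/16 = 129.38 → 129.
Rows: 356 × 27/22 = 436.91 → 437.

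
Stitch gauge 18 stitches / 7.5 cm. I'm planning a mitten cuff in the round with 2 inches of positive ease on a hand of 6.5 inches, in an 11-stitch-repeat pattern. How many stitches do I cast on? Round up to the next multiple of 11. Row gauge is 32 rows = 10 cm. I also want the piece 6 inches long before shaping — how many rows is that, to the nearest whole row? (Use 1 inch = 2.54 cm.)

Cast on 55 stitches; work 49 rows.

Finished = 6.5 + 2 = 8.5 inches.
8.5 inches × 2.54 = 21.59 cm.
18/7.5 = 2.4 sts per cm; 21.59 × 2.4 = 51.82 sts.
Next multiple of 11 → 55.
6 inches = 15.24 cm; × 3.2 = 48.77 → 49 rows.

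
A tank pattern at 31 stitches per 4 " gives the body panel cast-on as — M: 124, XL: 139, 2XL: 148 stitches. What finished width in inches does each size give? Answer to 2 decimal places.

M 16.00 inches; XL 17.94 inches; 2XL 19.10 inches.

31/4 = 7.75 sts per in.
M: 124 / 7.75 = 16.000 → 16.00 in.
XL: 139 / 7.75 = 17.935 → 17.94 in.
2XL: 148 / 7.75 = 19.097 → 19.10 in.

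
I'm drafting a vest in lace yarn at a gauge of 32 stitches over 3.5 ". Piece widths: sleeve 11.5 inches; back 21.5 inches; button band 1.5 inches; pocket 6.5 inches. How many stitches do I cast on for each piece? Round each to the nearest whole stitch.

sleeve 105; back 197; button band 14; pocket 59.

Rate = 32/3.5 = 9.143 sts per in.
sleeve: 11.5 × 9.143 = 105.14 → 105.
back: 21.5 × 9.143 = 196.57 → 197.
button band: 1.5 × 9.143 = 13.71 → 14.
pocket: 6.5 × 9.143 = 59.43 → 59.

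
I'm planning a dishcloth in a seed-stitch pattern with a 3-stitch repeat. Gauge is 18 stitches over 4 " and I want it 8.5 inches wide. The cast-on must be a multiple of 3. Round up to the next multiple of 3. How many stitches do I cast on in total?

CO 39 sts.

18 / 4 = 4.5 sts per inch.
8.5 × 4.5 = 38.25 sts.
Next multiple of 3: 39.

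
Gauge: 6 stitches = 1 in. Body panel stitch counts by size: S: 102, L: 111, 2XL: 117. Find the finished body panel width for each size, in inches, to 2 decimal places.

6/1 = 6 sts per in.
S: 102 / 6 = 17.000 → 17.00 in.
L: 111 / 6 = 18.500 → 18.50 in.
2XL: 117 / 6 = 19.500 → 19.50 in.

S 17.00 inches; L 18.50 inches; 2XL 19.50 inches.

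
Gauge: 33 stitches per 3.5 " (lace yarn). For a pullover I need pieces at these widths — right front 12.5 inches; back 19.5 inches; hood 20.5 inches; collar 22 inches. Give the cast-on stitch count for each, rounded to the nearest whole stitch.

Rate = 33/3.5 = 9.429 sts per in.
right front: 12.5 × 9.429 = 117.86 → 118.
back: 19.5 × 9.429 = 183.86 → 184.
hood: 20.5 × 9.429 = 193.29 → 193.
collar: 22 × 9.429 = 207.43 → 207.

right front 118; back 184; hood 193; collar 207.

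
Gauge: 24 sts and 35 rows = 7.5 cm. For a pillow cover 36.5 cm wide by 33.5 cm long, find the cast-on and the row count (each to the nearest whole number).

Stitch gauge = 24/7.5 = 3.2 sts/cm; 36.5 × 3.2 = 116.80 → 117 sts.
Row gauge = 35/7.5 = 4.667 rows/cm; 33.5 × 4.667 = 156.33 → 156 rows.

Cast on 117 stitches and work 156 rows.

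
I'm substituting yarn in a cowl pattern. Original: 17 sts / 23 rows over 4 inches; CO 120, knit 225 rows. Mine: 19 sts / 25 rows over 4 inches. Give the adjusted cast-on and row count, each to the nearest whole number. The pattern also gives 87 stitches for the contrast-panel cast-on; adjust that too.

Stitches: 120 × 19/17 = 134.12 → 134.
Rows: 225 × 25/23 = 244.57 → 245.
contrast-panel cast-on: 87 × 19/17 = 97.24 → 97.

Cast on 134 stitches; work 245 rows; contrast-panel cast-on 97 stitches.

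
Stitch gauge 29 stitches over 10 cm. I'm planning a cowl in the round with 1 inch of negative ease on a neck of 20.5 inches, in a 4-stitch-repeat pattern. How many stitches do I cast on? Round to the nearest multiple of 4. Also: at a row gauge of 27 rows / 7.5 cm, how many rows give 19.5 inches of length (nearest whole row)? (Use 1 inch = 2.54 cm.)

Finished = 20.5 − 1 = 19.5 inches.
19.5 inches × 2.54 = 49.53 cm.
29/10 = 2.9 sts per cm; 49.53 × 2.9 = 143.64 sts.
Nearest multiple of 4 → 144.
19.5 inches = 49.53 cm; × 3.6 = 178.31 → 178 rows.

Cast on 144 stitches; work 178 rows.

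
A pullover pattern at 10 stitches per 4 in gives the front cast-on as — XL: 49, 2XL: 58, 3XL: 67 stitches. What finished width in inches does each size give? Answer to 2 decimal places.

XL 19.60 inches; 2XL 23.20 inches; 3XL 26.80 inches.

10/4 = 2.5 sts per in.
XL: 49 / 2.5 = 19.600 → 19.60 in.
2XL: 58 / 2.5 = 23.200 → 23.20 in.
3XL: 67 / 2.5 = 26.800 → 26.80 in.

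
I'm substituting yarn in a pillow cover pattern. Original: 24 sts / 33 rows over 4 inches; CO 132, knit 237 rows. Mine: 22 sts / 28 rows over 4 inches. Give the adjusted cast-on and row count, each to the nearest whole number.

Cast on 121 stitches; work 201 rows.

Stitches: 132 × 22/24 = 121.00 → 121.
Rows: 237 × 28/33 = 201.09 → 201.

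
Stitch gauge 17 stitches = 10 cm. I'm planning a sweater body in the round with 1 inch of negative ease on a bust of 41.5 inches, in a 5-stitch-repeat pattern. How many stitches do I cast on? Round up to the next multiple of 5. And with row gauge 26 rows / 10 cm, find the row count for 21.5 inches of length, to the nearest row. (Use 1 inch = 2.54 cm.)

Cast on 175 stitches; work 142 rows.

Finished = 41.5 − 1 = 40.5 inches.
40.5 inches × 2.54 = 102.87 cm.
17/10 = 1.7 sts per cm; 102.87 × 1.7 = 174.88 sts.
Next multiple of 5 → 175.
21.5 inches = 54.61 cm; × 2.6 = 141.99 → 142 rows.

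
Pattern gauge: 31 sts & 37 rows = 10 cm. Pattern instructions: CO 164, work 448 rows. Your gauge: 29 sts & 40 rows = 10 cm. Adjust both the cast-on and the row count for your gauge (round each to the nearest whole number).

Stitches: 164 × 29/31 = 153.42 → 153.
Rows: 448 × 40/37 = 484.32 → 484.

Cast on 153 stitches; work 484 rows.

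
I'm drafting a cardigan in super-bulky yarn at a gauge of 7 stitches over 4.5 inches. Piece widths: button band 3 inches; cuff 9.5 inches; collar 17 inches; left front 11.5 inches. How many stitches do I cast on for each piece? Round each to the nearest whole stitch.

Rate = 7/4.5 = 1.556 sts per in.
button band: 3 × 1.556 = 4.67 → 5.
cuff: 9.5 × 1.556 = 14.78 → 15.
collar: 17 × 1.556 = 26.44 → 26.
left front: 11.5 × 1.556 = 17.89 → 18.

button band 5; cuff 15; collar 26; left front 18.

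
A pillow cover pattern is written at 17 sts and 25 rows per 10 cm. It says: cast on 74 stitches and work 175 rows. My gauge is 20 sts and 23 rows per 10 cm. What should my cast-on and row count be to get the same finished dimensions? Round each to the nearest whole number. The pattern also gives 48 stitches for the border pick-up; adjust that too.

Cast on 87 stitches; work 161 rows; border pick-up 56 stitches.

Stitches: 74 × 20/17 = 87.06 → 87.
Rows: 175 × 23/25 = 161.00 → 161.
border pick-up: 48 × 20/17 = 56.47 → 56.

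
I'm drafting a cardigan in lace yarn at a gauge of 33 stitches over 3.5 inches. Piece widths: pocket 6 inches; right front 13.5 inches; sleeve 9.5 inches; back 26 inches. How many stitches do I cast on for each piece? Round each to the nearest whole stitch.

Rate = 33/3.5 = 9.429 sts per in.
pocket: 6 × 9.429 = 56.57 → 57.
right front: 13.5 × 9.429 = 127.29 → 127.
sleeve: 9.5 × 9.429 = 89.57 → 90.
back: 26 × 9.429 = 245.14 → 245.

pocket 57; right front 127; sleeve 90; back 245.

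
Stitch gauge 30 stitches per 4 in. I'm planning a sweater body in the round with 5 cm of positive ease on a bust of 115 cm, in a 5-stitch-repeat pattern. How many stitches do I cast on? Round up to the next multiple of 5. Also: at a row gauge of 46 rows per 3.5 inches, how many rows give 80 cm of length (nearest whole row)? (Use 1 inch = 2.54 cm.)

Cast on 355 stitches; work 414 rows.

Finished = 115 + 5 = 120 cm.
120 cm × 1/2.54 = 47.24 inches.
30/4 = 7.5 sts per in; 47.24 × 7.5 = 354.33 sts.
Next multiple of 5 → 355.
80 cm = 31.50 inches; × 13.143 = 413.95 → 414 rows.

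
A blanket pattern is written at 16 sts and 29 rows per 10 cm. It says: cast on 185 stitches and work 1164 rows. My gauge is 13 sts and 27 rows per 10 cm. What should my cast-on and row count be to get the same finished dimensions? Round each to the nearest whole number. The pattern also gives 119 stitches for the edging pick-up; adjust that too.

Stitches: 185 × 13/16 = 150.31 → 150.
Rows: 1164 × 27/29 = 1083.72 → 1084.
edging pick-up: 119 × 13/16 = 96.69 → 97.

Cast on 150 stitches; work 1084 rows; edging pick-up 97 stitches.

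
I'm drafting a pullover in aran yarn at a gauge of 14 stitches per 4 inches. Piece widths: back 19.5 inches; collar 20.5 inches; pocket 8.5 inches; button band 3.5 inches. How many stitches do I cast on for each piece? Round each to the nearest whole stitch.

back 68; collar 72; pocket 30; button band 12.

Rate = 14/4 = 3.5 sts per in.
back: 19.5 × 3.5 = 68.25 → 68.
collar: 20.5 × 3.5 = 71.75 → 72.
pocket: 8.5 × 3.5 = 29.75 → 30.
button band: 3.5 × 3.5 = 12.25 → 12.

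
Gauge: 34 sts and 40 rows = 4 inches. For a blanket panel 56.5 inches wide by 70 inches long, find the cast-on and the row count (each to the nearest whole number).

Cast on 480 stitches and work 700 rows.

Stitch gauge = 34/4 = 8.5 sts/in; 56.5 × 8.5 = 480.25 → 480 sts.
Row gauge = 40/4 = 10 rows/in; 70 × 10 = 700.00 → 700 rows.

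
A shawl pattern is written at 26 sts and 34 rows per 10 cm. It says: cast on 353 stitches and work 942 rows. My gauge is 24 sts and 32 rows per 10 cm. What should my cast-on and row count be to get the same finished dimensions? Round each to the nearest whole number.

Stitches: 353 × 24/26 = 325.85 → 326.
Rows: 942 × 32/34 = 886.59 → 887.

Cast on 326 stitches; work 887 rows.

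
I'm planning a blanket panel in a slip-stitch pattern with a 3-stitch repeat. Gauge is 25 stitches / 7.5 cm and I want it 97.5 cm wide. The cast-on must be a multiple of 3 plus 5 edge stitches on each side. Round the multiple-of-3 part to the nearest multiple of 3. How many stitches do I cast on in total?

325 stitches.

25 / 7.5 = 3.333 sts per cm.
97.5 × 3.333 = 325.00 sts.
Less 10 edge sts → 315.00 for the repeat.
Nearest multiple of 3: 315.
Add back 10 edge sts → 325.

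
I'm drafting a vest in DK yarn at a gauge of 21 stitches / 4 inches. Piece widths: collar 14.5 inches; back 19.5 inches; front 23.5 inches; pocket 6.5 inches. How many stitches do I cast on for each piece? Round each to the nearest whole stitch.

Rate = 21/4 = 5.25 sts per in.
collar: 14.5 × 5.25 = 76.12 → 76.
back: 19.5 × 5.25 = 102.38 → 102.
front: 23.5 × 5.25 = 123.38 → 123.
pocket: 6.5 × 5.25 = 34.12 → 34.

collar 76; back 102; front 123; pocket 34.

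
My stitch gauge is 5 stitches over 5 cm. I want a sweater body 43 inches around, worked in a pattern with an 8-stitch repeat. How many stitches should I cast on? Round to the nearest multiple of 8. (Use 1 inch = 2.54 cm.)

43 in = 43 × 2.54 = 109.22 cm.
5 / 5 = 1 sts/cm.
109.22 × 1 = 109.22 sts.
→ 112.

CO 112 sts.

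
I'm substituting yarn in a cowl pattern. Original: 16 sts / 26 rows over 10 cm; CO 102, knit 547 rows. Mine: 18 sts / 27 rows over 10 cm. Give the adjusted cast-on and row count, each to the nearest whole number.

Stitches: 102 × 18/16 = 114.75 → 115.
Rows: 547 × 27/26 = 568.04 → 568.

Cast on 115 stitches; work 568 rows.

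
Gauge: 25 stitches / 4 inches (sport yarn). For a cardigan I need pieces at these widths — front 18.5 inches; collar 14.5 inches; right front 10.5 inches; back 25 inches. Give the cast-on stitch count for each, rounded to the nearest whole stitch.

Rate = 25/4 = 6.25 sts per in.
front: 18.5 × 6.25 = 115.62 → 116.
collar: 14.5 × 6.25 = 90.62 → 91.
right front: 10.5 × 6.25 = 65.62 → 66.
back: 25 × 6.25 = 156.25 → 156.

front 116; collar 91; right front 66; back 156.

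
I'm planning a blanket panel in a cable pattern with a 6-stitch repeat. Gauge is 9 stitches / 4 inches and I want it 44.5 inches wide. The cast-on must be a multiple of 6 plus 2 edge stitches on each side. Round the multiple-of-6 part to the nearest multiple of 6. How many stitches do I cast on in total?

9 / 4 = 2.25 sts per inch.
44.5 × 2.25 = 100.12 sts.
Less 4 edge sts → 96.12 for the repeat.
Nearest multiple of 6: 96.
Add back 4 edge sts → 100.

100 stitches.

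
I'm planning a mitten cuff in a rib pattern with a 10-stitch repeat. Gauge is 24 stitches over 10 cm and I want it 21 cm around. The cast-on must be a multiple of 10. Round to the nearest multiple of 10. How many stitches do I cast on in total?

CO 50 sts.

24 / 10 = 2.4 sts per cm.
21 × 2.4 = 50.40 sts.
Nearest multiple of 10: 50.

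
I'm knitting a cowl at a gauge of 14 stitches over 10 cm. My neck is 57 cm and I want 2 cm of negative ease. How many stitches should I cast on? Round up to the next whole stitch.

Finished = 57 − 2 = 55 cm.
14 / 10 = 1.4 sts per cm.
55.00 × 1.4 = 77.00 sts.

77 stitches.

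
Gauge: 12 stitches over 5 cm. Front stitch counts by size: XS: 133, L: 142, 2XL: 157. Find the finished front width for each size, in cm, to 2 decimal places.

XS 55.42 cm; L 59.17 cm; 2XL 65.42 cm.

12/5 = 2.4 sts per cm.
XS: 133 / 2.4 = 55.417 → 55.42 cm.
L: 142 / 2.4 = 59.167 → 59.17 cm.
2XL: 157 / 2.4 = 65.417 → 65.42 cm.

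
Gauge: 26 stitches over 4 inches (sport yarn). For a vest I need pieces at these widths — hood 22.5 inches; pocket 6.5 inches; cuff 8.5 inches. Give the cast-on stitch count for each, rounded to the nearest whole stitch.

Rate = 26/4 = 6.5 sts per in.
hood: 22.5 × 6.5 = 146.25 → 146.
pocket: 6.5 × 6.5 = 42.25 → 42.
cuff: 8.5 × 6.5 = 55.25 → 55.

hood 146; pocket 42; cuff 55.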